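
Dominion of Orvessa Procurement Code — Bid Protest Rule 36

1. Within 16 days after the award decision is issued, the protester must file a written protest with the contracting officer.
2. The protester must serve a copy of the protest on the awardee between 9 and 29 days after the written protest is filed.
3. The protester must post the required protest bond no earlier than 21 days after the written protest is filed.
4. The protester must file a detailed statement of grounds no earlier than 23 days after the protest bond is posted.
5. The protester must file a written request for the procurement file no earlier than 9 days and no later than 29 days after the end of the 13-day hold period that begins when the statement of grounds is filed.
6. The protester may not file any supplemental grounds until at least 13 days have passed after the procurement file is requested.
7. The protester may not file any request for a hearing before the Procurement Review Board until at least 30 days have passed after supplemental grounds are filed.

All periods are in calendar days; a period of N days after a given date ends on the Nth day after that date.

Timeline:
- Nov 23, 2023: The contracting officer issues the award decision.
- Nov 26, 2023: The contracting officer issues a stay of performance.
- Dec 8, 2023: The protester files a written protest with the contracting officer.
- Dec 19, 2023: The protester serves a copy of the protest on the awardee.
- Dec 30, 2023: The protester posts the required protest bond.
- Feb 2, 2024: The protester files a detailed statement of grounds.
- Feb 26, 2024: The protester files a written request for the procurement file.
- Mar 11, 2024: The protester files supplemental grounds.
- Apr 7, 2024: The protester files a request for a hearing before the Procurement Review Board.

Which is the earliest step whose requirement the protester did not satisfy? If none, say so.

Step 1 — counting 16 days from Nov 23, 2023 (when the award decision is issued) gives a deadline of Dec 9, 2023; completed Dec 8, 2023, before the deadline.
Step 2 — 9 and 29 days from Dec 8, 2023 (when the written protest is filed) are Dec 17, 2023 and Jan 6, 2024 respectively; done Dec 19, 2023, which is between those dates.
Step 3 — must wait 21 days from Dec 8, 2023 (when the written protest is filed), so not before Dec 29, 2023; Dec 30, 2023 is on or after that date.
Step 4 — must wait 23 days from Dec 30, 2023 (when the protest bond is posted), so not before Jan 22, 2024; Feb 2, 2024 is on or after that date.
Step 5 — 9 and 29 days from Feb 15, 2024 (end of the 13-day hold period, which began when the statement of grounds is filed on Feb 2, 2024) are Feb 24, 2024 and Mar 15, 2024 respectively; done Feb 26, 2024, which is between those dates.
Step 6 — must wait 13 days from Feb 26, 2024 (when the procurement file is requested), so not before Mar 10, 2024; Mar 11, 2024 is on or after that date.
Step 7 — must wait 30 days from Mar 11, 2024 (when supplemental grounds are filed), so not before Apr 10, 2024; acted on Apr 7, 2024, 3 days prematurely.

Step 7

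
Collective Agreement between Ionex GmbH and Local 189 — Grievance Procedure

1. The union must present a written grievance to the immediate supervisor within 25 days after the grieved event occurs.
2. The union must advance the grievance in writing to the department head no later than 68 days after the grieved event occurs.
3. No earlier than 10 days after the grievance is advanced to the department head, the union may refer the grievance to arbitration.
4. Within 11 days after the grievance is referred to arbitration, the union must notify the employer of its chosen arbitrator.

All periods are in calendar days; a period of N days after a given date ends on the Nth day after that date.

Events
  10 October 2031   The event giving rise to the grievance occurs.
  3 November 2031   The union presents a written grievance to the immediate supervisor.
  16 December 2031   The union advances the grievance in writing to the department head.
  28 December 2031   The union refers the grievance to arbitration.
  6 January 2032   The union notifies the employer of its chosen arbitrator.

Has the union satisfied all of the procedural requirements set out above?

(1) due by 10 October 2031 + 25 days = 4 November 2031; completed 3 November 2031, before the deadline.
(2) due by 10 October 2031 + 68 days = 17 December 2031; 16 December 2031 is within that limit.
(3) permitted from 16 December 2031 + 10 days = 26 December 2031 onward; 28 December 2031 is on or after that date.
(4) due by 28 December 2031 + 11 days = 8 January 2032; done 6 January 2032 — timely.

Yes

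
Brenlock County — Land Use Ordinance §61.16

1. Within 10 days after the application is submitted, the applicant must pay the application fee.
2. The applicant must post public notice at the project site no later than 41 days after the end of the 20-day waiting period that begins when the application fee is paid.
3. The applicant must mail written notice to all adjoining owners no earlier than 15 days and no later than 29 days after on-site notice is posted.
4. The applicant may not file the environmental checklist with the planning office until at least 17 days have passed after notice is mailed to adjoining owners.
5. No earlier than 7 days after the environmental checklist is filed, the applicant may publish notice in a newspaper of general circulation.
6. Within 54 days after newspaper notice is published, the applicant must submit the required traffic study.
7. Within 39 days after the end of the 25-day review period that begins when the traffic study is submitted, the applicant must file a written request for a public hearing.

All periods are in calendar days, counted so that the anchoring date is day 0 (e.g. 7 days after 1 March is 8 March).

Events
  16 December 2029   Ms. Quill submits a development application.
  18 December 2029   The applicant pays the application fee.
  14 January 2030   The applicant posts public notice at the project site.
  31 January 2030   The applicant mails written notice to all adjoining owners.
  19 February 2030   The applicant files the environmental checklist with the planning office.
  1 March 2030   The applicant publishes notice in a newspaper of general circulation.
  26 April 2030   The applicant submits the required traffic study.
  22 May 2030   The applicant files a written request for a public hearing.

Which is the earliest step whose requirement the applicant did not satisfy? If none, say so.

Step 1: 10 days after 16 December 2029 (when the application is submitted) is 26 December 2029; done 18 December 2029 — timely.
Step 2: 41 days after 7 January 2030 (end of the 20-day waiting period, which began when the application fee is paid on 18 December 2029) is 17 February 2030; completed 14 January 2030, before the deadline.
Step 3: the window is 15–29 days after 14 January 2030 (when on-site notice is posted), so 29 January 2030 through 12 February 2030; 31 January 2030 falls inside that range.
Step 4: the earliest permitted date is 17 days after 31 January 2030 (when notice is mailed to adjoining owners), i.e. 17 February 2030; 19 February 2030 is on or after that date.
Step 5: the earliest permitted date is 7 days after 19 February 2030 (when the environmental checklist is filed), i.e. 26 February 2030; done 1 March 2030 — permitted.
Step 6: 54 days after 1 March 2030 (when newspaper notice is published) is 24 April 2030; done 26 April 2030 — 2 days late.
The analysis stops there.

Step 6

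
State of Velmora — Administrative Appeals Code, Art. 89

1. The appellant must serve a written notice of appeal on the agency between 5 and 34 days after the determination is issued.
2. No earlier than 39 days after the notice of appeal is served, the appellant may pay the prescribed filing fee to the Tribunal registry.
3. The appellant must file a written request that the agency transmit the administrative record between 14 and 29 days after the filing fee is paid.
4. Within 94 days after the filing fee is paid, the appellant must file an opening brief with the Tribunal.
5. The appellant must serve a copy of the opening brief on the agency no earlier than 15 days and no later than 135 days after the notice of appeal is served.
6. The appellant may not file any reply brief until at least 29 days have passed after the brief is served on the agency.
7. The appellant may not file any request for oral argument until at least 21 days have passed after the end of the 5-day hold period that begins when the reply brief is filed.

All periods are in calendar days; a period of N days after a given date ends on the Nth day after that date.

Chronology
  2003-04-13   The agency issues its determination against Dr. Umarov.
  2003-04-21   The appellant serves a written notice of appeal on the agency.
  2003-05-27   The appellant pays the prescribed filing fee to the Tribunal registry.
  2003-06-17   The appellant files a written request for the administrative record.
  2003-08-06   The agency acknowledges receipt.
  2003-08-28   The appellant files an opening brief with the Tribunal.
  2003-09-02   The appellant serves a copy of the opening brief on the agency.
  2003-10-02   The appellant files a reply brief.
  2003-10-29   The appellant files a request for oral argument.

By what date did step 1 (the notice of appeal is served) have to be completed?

Step 1 runs from 2003-04-13, when the determination is issued. The window is 5–34 days after 2003-04-13; it closes on 2003-05-17.

2003-05-17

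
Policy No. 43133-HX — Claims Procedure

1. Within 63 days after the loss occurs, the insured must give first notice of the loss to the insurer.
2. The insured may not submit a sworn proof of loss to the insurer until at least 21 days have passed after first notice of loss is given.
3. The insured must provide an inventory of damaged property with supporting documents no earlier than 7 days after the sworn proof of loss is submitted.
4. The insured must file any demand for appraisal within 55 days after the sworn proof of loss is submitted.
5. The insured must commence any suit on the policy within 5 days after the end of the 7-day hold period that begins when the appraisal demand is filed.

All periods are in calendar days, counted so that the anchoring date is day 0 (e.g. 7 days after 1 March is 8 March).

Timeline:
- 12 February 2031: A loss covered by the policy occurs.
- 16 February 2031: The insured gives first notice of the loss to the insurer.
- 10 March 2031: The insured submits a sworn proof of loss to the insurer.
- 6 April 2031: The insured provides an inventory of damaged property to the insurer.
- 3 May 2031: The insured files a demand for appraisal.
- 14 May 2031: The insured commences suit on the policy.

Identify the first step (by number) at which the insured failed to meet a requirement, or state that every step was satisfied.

None — every step was satisfied

Step 1: 63 days after 12 February 2031 (when the loss occurs) is 16 April 2031; 16 February 2031 is within that limit.
Step 2: the earliest permitted date is 21 days after 16 February 2031 (when first notice of loss is given), i.e. 9 March 2031; 10 March 2031 is on or after that date.
Step 3: the earliest permitted date is 7 days after 10 March 2031 (when the sworn proof of loss is submitted), i.e. 17 March 2031; 6 April 2031 is on or after that date.
Step 4: 55 days after 10 March 2031 (when the sworn proof of loss is submitted) is 4 May 2031; done 3 May 2031 — timely.
Step 5: 5 days after 10 May 2031 (end of the 7-day hold period, which began when the appraisal demand is filed on 3 May 2031) is 15 May 2031; completed 14 May 2031, before the deadline.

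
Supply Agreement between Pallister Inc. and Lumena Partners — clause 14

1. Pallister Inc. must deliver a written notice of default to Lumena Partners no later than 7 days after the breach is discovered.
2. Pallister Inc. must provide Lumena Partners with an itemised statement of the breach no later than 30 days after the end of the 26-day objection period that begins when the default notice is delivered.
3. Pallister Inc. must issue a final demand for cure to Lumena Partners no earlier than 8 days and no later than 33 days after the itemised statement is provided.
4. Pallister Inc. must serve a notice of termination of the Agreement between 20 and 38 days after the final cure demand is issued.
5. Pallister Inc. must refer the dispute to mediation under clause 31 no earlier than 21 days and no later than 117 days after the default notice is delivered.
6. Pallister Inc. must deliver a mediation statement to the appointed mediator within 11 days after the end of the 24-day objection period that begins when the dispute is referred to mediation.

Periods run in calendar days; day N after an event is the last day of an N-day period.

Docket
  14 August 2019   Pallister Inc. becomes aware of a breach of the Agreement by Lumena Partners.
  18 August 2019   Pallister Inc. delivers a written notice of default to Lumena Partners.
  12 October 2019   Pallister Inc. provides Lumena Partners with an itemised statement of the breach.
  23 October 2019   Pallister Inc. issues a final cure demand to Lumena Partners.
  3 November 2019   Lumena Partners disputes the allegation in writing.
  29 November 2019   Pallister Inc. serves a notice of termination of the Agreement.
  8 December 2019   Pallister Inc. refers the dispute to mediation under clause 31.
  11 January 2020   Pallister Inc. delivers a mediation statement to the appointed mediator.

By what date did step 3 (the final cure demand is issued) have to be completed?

14 November 2019

Step 3 runs from 12 October 2019, when the itemised statement is provided. The window is 8–33 days after 12 October 2019; it closes on 14 November 2019.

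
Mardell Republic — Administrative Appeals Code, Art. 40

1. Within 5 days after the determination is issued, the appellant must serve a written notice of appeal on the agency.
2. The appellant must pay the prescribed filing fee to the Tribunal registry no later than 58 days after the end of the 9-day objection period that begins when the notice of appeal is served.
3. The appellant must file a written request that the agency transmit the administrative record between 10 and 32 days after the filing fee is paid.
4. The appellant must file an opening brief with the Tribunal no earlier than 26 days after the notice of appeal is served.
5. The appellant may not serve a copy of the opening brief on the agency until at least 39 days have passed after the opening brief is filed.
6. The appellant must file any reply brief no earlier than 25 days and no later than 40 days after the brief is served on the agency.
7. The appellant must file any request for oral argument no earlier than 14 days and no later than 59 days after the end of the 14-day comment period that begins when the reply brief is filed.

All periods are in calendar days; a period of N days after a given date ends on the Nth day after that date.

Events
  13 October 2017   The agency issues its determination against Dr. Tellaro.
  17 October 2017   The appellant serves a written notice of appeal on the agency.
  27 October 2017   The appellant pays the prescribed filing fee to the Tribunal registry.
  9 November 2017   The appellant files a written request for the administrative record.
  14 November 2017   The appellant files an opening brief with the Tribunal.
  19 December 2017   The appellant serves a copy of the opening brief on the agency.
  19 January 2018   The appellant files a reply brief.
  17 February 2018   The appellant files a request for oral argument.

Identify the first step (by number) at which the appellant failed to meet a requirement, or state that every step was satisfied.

Step 5

Step 1 — counting 5 days from 13 October 2017 (when the determination is issued) gives a deadline of 18 October 2017; 17 October 2017 is within that limit.
Step 2 — counting 58 days from 26 October 2017 (end of the 9-day objection period, which began when the notice of appeal is served on 17 October 2017) gives a deadline of 23 December 2017; 27 October 2017 is within that limit.
Step 3 — 10 and 32 days from 27 October 2017 (when the filing fee is paid) are 6 November 2017 and 28 November 2017 respectively; done 9 November 2017 — within the window.
Step 4 — must wait 26 days from 17 October 2017 (when the notice of appeal is served), so not before 12 November 2017; 14 November 2017 is on or after that date.
Step 5 — must wait 39 days from 14 November 2017 (when the opening brief is filed), so not before 23 December 2017; done 19 December 2017 — 4 days too early.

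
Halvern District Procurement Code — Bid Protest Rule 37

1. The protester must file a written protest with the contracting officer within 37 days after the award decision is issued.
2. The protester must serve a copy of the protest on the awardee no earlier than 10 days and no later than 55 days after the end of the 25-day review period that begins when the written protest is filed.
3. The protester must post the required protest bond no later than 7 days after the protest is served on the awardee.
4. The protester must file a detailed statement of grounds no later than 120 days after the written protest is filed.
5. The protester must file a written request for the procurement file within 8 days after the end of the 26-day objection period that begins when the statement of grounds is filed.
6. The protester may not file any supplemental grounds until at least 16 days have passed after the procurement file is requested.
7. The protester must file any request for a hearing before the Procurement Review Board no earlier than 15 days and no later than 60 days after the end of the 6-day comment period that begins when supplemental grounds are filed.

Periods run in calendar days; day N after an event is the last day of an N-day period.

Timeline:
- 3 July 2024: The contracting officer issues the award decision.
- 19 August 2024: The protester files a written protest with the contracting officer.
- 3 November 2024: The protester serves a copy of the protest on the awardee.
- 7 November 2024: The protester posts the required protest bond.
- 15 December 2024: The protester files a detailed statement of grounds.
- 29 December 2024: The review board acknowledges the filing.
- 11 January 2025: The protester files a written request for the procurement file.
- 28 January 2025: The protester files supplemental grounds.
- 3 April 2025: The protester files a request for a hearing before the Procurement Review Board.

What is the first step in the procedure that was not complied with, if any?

(1) due by 3 July 2024 + 37 days = 9 August 2024; 19 August 2024 misses that deadline by 10 days.

Step 1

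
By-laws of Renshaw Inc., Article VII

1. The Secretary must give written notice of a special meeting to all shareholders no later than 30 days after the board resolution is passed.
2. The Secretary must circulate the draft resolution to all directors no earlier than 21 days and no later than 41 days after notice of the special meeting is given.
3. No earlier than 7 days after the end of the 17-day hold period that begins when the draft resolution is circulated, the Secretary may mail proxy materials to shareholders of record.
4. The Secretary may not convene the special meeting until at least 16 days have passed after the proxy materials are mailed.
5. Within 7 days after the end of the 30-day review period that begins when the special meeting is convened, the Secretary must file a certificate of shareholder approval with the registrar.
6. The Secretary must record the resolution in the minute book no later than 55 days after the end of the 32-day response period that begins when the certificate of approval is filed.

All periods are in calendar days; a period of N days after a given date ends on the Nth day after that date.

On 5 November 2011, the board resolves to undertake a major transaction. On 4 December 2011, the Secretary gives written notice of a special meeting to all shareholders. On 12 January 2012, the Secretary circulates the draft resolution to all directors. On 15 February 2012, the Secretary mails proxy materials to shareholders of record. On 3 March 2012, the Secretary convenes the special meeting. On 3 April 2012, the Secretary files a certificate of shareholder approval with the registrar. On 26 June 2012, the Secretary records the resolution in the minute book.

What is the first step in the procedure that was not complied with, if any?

None — every step was satisfied

Step 1 — counting 30 days from 5 November 2011 (when the board resolution is passed) gives a deadline of 5 December 2011; completed 4 December 2011, before the deadline.
Step 2 — 21 and 41 days from 4 December 2011 (when notice of the special meeting is given) are 25 December 2011 and 14 January 2012 respectively; done 12 January 2012 — within the window.
Step 3 — must wait 7 days from 29 January 2012 (end of the 17-day hold period, which began when the draft resolution is circulated on 12 January 2012), so not before 5 February 2012; done 15 February 2012 — permitted.
Step 4 — must wait 16 days from 15 February 2012 (when the proxy materials are mailed), so not before 2 March 2012; done 3 March 2012, after the minimum wait.
Step 5 — counting 7 days from 2 April 2012 (end of the 30-day review period, which began when the special meeting is convened on 3 March 2012) gives a deadline of 9 April 2012; 3 April 2012 is within that limit.
Step 6 — counting 55 days from 5 May 2012 (end of the 32-day response period, which began when the certificate of approval is filed on 3 April 2012) gives a deadline of 29 June 2012; done 26 June 2012 — timely.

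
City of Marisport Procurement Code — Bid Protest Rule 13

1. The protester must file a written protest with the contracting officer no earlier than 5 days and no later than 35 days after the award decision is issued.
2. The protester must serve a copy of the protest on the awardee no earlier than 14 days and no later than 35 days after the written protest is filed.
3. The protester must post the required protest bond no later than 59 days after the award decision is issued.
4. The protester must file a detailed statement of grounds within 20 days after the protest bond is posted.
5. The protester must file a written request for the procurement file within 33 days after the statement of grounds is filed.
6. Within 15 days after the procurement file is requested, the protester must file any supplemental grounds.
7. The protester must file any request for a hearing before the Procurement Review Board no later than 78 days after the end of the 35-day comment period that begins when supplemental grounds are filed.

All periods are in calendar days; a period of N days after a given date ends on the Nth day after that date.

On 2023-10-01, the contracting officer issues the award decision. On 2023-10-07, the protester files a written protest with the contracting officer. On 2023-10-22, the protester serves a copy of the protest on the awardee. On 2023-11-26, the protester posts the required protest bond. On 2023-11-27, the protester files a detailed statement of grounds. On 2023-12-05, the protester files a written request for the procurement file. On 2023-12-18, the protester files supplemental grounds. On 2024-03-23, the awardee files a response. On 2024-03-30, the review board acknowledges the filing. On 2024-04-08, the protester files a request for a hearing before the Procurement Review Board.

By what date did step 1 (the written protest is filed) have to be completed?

Step 1 runs from 2023-10-01, when the award decision is issued. The window is 5–35 days after 2023-10-01; it closes on 2023-11-05.

2023-11-05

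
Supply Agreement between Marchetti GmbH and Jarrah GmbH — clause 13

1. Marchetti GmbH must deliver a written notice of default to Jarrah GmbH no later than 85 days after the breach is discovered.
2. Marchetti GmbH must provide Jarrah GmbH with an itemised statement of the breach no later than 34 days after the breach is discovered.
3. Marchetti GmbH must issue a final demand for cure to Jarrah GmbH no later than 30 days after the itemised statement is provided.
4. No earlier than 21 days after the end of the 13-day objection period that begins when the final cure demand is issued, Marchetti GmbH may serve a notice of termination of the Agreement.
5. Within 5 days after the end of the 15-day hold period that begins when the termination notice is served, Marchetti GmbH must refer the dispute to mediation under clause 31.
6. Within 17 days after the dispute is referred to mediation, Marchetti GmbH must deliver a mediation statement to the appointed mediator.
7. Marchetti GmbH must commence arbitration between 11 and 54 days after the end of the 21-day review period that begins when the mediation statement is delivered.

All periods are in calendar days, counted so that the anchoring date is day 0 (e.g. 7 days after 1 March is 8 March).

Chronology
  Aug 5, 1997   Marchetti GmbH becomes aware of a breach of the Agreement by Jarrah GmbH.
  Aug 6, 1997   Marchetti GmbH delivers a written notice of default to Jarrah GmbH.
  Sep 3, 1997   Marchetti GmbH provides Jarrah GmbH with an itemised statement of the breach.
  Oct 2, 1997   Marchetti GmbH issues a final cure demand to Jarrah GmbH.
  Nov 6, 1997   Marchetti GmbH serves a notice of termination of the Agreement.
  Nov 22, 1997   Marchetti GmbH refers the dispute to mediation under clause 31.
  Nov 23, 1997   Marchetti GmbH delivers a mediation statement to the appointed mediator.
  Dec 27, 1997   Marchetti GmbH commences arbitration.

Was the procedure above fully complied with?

Yes

(1) due by Aug 5, 1997 + 85 days = Oct 29, 1997; done Aug 6, 1997 — timely.
(2) due by Aug 5, 1997 + 34 days = Sep 8, 1997; done Sep 3, 1997 — timely.
(3) due by Sep 3, 1997 + 30 days = Oct 3, 1997; completed Oct 2, 1997, before the deadline.
(4) permitted from Oct 15, 1997 + 21 days = Nov 5, 1997 onward; done Nov 6, 1997, after the minimum wait.
(5) due by Nov 21, 1997 + 5 days = Nov 26, 1997; Nov 22, 1997 is within that limit.
(6) due by Nov 22, 1997 + 17 days = Dec 9, 1997; Nov 23, 1997 is within that limit.
(7) the permitted window runs from Dec 14, 1997 + 11 = Dec 25, 1997 to Dec 14, 1997 + 54 = Feb 6, 1998; Dec 27, 1997 falls inside that range.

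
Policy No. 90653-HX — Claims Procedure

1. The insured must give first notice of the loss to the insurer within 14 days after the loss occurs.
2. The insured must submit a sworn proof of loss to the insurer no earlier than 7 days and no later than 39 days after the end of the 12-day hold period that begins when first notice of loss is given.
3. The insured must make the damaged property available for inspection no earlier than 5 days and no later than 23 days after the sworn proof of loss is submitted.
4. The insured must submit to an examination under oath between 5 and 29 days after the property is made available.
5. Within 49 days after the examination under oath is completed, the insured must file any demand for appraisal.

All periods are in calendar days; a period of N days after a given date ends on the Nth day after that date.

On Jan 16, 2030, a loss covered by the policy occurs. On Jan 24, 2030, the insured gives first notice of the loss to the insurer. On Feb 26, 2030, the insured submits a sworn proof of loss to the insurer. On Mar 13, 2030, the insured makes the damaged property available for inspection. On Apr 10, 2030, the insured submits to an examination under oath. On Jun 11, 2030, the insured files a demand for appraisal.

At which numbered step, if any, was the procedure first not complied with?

Step 5

Step 1 — counting 14 days from Jan 16, 2030 (when the loss occurs) gives a deadline of Jan 30, 2030; completed Jan 24, 2030, before the deadline.
Step 2 — 7 and 39 days from Feb 5, 2030 (end of the 12-day hold period, which began when first notice of loss is given on Jan 24, 2030) are Feb 12, 2030 and Mar 16, 2030 respectively; done Feb 26, 2030, which is between those dates.
Step 3 — 5 and 23 days from Feb 26, 2030 (when the sworn proof of loss is submitted) are Mar 3, 2030 and Mar 21, 2030 respectively; Mar 13, 2030 falls inside that range.
Step 4 — 5 and 29 days from Mar 13, 2030 (when the property is made available) are Mar 18, 2030 and Apr 11, 2030 respectively; done Apr 10, 2030 — within the window.
Step 5 — counting 49 days from Apr 10, 2030 (when the examination under oath is completed) gives a deadline of May 29, 2030; Jun 11, 2030 misses that deadline by 13 days.
The analysis stops there.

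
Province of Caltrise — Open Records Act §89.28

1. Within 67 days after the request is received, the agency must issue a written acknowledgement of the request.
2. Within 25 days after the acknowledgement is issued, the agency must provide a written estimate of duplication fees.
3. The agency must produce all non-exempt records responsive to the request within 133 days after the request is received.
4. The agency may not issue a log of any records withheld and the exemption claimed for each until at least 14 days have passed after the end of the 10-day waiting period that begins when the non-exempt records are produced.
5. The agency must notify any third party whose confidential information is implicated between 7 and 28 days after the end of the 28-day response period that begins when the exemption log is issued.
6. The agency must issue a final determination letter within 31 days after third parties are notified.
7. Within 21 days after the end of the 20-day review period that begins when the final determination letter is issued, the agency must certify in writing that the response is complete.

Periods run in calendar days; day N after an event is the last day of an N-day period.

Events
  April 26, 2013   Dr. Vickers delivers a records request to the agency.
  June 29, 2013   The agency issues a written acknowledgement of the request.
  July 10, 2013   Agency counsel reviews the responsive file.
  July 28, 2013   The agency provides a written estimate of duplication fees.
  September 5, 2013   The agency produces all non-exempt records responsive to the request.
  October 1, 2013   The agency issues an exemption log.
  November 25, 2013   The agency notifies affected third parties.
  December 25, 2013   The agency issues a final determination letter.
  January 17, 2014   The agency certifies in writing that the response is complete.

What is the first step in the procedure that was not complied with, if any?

(1) due by April 26, 2013 + 67 days = July 2, 2013; completed June 29, 2013, before the deadline.
(2) due by June 29, 2013 + 25 days = July 24, 2013; not done until July 28, 2013, 4 days after the deadline.

Step 2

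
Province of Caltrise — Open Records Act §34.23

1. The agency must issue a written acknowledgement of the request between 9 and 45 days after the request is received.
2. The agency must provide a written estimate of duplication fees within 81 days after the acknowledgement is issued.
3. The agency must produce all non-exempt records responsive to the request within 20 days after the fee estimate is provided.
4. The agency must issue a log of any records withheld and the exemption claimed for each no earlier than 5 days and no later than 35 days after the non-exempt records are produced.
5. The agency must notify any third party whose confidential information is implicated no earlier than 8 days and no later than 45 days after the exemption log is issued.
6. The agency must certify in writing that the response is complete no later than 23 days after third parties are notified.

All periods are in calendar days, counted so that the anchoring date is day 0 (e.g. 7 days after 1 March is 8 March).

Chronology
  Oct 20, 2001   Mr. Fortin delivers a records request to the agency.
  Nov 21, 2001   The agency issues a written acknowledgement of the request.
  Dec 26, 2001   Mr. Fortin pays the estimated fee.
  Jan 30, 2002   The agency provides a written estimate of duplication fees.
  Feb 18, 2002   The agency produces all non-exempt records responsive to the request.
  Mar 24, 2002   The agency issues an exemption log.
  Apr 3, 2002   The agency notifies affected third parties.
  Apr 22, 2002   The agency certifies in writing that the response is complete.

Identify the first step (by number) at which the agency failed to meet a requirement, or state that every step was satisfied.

None — every step was satisfied

Step 1 — 9 and 45 days from Oct 20, 2001 (when the request is received) are Oct 29, 2001 and Dec 4, 2001 respectively; done Nov 21, 2001 — within the window.
Step 2 — counting 81 days from Nov 21, 2001 (when the acknowledgement is issued) gives a deadline of Feb 10, 2002; done Jan 30, 2002 — timely.
Step 3 — counting 20 days from Jan 30, 2002 (when the fee estimate is provided) gives a deadline of Feb 19, 2002; Feb 18, 2002 is within that limit.
Step 4 — 5 and 35 days from Feb 18, 2002 (when the non-exempt records are produced) are Feb 23, 2002 and Mar 25, 2002 respectively; done Mar 24, 2002 — within the window.
Step 5 — 8 and 45 days from Mar 24, 2002 (when the exemption log is issued) are Apr 1, 2002 and May 8, 2002 respectively; done Apr 3, 2002, which is between those dates.
Step 6 — counting 23 days from Apr 3, 2002 (when third parties are notified) gives a deadline of Apr 26, 2002; done Apr 22, 2002 — timely.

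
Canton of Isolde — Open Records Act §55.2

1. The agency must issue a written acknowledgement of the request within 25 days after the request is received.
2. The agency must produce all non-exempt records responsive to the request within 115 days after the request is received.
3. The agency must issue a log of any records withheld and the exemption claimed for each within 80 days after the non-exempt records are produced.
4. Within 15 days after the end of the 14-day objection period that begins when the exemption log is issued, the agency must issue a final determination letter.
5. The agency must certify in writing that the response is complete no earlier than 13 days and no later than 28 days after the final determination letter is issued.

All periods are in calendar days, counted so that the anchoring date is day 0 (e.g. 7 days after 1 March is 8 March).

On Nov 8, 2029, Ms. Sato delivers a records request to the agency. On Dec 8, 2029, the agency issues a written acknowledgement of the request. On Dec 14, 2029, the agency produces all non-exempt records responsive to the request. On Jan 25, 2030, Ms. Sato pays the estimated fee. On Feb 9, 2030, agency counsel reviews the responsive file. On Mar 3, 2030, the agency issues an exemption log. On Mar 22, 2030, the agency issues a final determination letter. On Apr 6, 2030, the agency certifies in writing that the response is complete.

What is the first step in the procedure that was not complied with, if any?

Step 1

Step 1: 25 days after Nov 8, 2029 (when the request is received) is Dec 3, 2029; Dec 8, 2029 misses that deadline by 5 days.
The analysis stops there.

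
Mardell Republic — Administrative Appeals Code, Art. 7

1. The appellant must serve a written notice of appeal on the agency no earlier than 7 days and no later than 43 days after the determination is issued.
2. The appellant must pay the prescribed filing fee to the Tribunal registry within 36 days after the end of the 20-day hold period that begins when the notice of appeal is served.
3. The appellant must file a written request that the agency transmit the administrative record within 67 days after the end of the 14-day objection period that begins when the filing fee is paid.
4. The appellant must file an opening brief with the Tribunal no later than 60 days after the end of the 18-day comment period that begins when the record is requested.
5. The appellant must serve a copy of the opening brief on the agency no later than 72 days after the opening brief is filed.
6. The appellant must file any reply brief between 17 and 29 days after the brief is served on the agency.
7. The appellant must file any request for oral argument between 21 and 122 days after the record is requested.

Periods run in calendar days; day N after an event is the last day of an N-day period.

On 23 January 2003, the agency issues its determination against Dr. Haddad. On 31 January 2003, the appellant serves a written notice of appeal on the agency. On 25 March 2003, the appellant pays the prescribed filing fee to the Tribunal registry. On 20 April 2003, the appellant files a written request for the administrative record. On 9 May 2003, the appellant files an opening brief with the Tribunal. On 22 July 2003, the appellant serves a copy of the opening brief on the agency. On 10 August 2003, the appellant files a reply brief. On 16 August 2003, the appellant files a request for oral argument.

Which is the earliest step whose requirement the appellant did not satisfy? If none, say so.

Step 5

Step 1: the window is 7–43 days after 23 January 2003 (when the determination is issued), so 30 January 2003 through 7 March 2003; 31 January 2003 falls inside that range.
Step 2: 36 days after 20 February 2003 (end of the 20-day hold period, which began when the notice of appeal is served on 31 January 2003) is 28 March 2003; 25 March 2003 is within that limit.
Step 3: 67 days after 8 April 2003 (end of the 14-day objection period, which began when the filing fee is paid on 25 March 2003) is 14 June 2003; completed 20 April 2003, before the deadline.
Step 4: 60 days after 8 May 2003 (end of the 18-day comment period, which began when the record is requested on 20 April 2003) is 7 July 2003; done 9 May 2003 — timely.
Step 5: 72 days after 9 May 2003 (when the opening brief is filed) is 20 July 2003; 22 July 2003 misses that deadline by 2 days.
That is the first point of non-compliance.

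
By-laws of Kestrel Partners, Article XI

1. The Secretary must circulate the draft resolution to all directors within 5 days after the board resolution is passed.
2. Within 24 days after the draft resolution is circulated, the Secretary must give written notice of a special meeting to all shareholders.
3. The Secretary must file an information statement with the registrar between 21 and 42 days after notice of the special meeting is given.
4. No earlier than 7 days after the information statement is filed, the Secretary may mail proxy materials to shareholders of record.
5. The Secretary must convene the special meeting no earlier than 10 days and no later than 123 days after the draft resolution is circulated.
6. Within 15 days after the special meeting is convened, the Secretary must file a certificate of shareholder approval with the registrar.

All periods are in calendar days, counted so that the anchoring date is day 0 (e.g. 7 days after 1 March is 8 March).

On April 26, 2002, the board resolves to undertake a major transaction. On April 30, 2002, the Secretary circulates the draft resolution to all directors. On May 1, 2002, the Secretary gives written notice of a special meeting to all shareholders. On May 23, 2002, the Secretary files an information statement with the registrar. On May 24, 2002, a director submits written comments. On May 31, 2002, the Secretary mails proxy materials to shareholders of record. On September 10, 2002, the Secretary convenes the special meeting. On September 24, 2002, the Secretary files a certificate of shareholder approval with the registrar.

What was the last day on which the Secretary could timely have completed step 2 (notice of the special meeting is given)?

Step 2 runs from April 30, 2002, when the draft resolution is circulated. 24 days after April 30, 2002 is May 24, 2002.

May 24, 2002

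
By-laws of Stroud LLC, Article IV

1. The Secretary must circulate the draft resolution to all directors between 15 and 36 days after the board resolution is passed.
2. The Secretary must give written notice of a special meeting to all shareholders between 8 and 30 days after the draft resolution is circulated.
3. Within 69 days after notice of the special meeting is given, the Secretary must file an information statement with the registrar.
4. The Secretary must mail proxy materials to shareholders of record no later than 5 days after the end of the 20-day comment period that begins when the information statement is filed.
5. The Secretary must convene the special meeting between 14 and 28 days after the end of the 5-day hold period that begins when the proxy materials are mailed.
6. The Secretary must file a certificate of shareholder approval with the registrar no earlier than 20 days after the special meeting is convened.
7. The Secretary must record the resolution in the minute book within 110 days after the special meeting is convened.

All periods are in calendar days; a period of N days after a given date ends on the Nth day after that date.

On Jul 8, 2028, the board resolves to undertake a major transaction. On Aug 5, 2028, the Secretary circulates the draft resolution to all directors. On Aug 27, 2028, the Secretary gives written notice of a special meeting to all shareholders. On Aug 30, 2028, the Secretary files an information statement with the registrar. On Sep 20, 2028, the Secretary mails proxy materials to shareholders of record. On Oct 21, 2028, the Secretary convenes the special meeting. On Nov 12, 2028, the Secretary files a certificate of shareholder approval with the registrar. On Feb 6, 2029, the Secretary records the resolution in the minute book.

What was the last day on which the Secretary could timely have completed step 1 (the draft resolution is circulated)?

Aug 13, 2028

Step 1 runs from Jul 8, 2028, when the board resolution is passed. The window is 15–36 days after Jul 8, 2028; it closes on Aug 13, 2028.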